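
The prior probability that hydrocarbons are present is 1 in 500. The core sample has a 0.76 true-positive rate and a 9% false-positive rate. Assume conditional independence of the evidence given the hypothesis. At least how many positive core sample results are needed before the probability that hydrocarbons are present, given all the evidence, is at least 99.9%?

7

Prior odds = 0.002/0.998 = 1/499.
Likelihood ratio of a positive result = 0.76/0.09 = 76/9.
Target posterior odds = 0.999/0.001 = 999.
Need (1/499) × (76/9)ⁿ ≥ 999, i.e. (76/9)ⁿ ≥ 498501.
(76/9)⁶ ≈362599 falls short of 498501 but (76/9)⁷ ≈3.06195e+06 reaches it, so n = 7.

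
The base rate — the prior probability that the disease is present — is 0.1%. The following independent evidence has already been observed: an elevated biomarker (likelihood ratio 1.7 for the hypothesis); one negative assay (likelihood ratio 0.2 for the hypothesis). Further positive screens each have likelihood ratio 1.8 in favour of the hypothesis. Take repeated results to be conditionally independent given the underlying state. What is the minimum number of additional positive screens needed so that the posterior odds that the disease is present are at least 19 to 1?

Prior odds = 0.001/0.999 = 1/999.
Combined Bayes factor of the evidence already in hand = 1.7 × 0.2 = 0.34.
Odds after that evidence = (1/999) × 0.34 = 17/49950.
Target odds = 19.
Need 1.8ⁿ ≥ 19 ÷ (17/49950) = 949050/17.
1.8¹⁸ ≈39346.4 falls short of 949050/17 but 1.8¹⁹ ≈70823.5 reaches it, so n = 19.

19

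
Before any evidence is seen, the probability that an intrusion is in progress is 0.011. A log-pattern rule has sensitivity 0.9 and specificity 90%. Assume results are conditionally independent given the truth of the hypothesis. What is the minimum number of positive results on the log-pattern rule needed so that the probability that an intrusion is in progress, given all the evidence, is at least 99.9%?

6

Prior odds: 0.011 ÷ 0.989 = 11/989.
False-positive rate = 1 − 0.9 = 0.1; likelihood ratio of a positive = 0.9/0.1 = 9.
Target posterior odds = 0.999/0.001 = 999.
Require 9ⁿ ≥ 999 ÷ (11/989) = 988011/11.
9⁵ = 59049 falls short of 988011/11 but 9⁶ = 531441 reaches it, so n = 6.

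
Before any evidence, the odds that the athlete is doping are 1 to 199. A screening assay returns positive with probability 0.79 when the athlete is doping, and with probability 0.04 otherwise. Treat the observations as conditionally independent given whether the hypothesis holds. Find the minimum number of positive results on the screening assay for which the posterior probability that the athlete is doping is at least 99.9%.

Prior odds = 1/199.
Likelihood ratio of a positive result = 0.79/0.04 = 19.75.
Target posterior odds = 0.999/0.001 = 999.
Need (1/199) × 19.75ⁿ ≥ 999, i.e. 19.75ⁿ ≥ 198801.
19.75⁴ = 38950081/256 falls short of 198801 but 19.75⁵ ≈3.00494e+06 reaches it, so n = 5.

5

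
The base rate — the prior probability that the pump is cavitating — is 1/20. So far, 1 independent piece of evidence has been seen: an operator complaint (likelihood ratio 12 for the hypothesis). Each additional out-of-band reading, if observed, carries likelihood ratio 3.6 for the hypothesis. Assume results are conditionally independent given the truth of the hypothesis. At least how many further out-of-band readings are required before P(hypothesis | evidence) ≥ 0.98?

Prior odds = 0.05/0.95 = 1/19.
Bayes factor of the evidence already in hand = 12.
Odds after that evidence = (1/19) × 12 = 12/19.
Target odds = 0.98/0.02 = 49.
Need 3.6ⁿ ≥ 49 ÷ (12/19) = 931/12.
3.6³ = 46.656 falls short of 931/12 but 3.6⁴ = 167.9616 reaches it, so n = 4.

4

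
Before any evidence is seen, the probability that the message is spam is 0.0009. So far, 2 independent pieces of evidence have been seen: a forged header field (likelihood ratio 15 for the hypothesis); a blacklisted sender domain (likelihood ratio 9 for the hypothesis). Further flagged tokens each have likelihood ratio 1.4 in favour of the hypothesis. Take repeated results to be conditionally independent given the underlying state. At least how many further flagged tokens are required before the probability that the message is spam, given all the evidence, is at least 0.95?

Prior odds = 0.0009/0.9991 = 9/9991.
Combined Bayes factor of the evidence already in hand = 15 × 9 = 135.
Odds after that evidence = (9/9991) × 135 = 1215/9991.
Target odds = 0.95/0.05 = 19.
Need 1.4ⁿ ≥ 19 ÷ (1215/9991) = 189829/1215.
1.4¹⁵ ≈155.568 falls short of 189829/1215 but 1.4¹⁶ ≈217.795 reaches it, so n = 16.

16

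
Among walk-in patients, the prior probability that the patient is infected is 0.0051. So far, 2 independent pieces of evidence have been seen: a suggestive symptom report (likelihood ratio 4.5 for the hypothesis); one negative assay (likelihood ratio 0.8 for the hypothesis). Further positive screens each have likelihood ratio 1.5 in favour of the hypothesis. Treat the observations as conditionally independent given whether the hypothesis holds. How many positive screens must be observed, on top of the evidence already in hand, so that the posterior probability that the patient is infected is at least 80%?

14

Prior odds = 0.0051/0.9949 = 51/9949.
Combined Bayes factor of the evidence already in hand = 4.5 × 0.8 = 3.6.
Odds after that evidence = (51/9949) × 3.6 = 918/49745.
Target odds = 0.8/0.2 = 4.
Need 1.5ⁿ ≥ 4 ÷ (918/49745) = 99490/459.
1.5¹³ = 1594323/8192 falls short of 99490/459 but 1.5¹⁴ = 4782969/16384 reaches it, so n = 14.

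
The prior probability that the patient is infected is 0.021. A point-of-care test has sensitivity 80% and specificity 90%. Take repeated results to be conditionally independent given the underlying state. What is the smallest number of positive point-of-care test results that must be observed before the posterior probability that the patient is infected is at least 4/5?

Prior odds: 0.021 ÷ 0.979 = 21/979.
False-positive rate = 1 − 0.9 = 0.1; likelihood ratio of a positive = 0.8/0.1 = 8.
Target odds: 0.8 ÷ 0.2 = 4.
Need (21/979) × 8ⁿ ≥ 4, i.e. 8ⁿ ≥ 3916/21.
8² = 64 falls short of 3916/21 but 8³ = 512 reaches it, so n = 3.

3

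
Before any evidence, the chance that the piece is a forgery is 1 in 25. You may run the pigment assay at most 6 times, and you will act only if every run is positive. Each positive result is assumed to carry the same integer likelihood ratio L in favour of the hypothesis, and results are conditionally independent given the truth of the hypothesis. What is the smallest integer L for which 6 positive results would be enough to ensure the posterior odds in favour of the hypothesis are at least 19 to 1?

Prior odds = 0.04/0.96 = 1/24.
Target odds = 19.
Need L⁶ ≥ 19 ÷ (1/24) = 456.
2⁶ = 64 < 456 ≤ 729 = 3⁶, so L = 3.

3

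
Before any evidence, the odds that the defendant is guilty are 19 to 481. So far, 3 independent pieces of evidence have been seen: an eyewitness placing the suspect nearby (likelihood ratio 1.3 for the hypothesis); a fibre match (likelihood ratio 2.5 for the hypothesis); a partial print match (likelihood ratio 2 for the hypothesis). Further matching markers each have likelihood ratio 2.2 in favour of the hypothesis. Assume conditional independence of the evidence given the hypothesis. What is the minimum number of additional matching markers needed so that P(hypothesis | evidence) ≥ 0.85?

Prior odds = 19/481.
Combined Bayes factor of the evidence already in hand = 1.3 × 2.5 × 2 = 6.5.
Odds after that evidence = (19/481) × 6.5 = 19/74.
Target odds = 0.85/0.15 = 17/3.
Need 2.2ⁿ ≥ 17/3 ÷ (19/74) = 1258/57.
2.2³ = 10.648 falls short of 1258/57 but 2.2⁴ = 23.4256 reaches it, so n = 4.

4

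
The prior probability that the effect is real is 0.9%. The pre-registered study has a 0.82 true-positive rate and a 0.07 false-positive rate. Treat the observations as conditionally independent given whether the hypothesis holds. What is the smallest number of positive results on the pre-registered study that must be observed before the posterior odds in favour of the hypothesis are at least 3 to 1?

3

Prior odds = 0.009/0.991 = 9/991.
Likelihood ratio of a positive result = 0.82/0.07 = 82/7.
Target odds = 3.
Need (9/991) × (82/7)ⁿ ≥ 3, i.e. (82/7)ⁿ ≥ 991/3.
(82/7)² = 6724/49 falls short of 991/3 but (82/7)³ = 551368/343 reaches it, so n = 3.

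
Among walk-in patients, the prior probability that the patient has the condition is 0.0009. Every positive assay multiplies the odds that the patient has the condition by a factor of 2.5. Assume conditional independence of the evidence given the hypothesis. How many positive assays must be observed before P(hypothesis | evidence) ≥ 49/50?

12

Prior odds: 0.0009 ÷ 0.9991 = 9/9991.
Likelihood ratio per positive assay = 2.5.
Target posterior odds = 0.98/0.02 = 49.
Need (9/9991) × 2.5ⁿ ≥ 49, i.e. 2.5ⁿ ≥ 489559/9.
2.5¹¹ = 48828125/2048 falls short of 489559/9 but 2.5¹² = 244140625/4096 reaches it, so n = 12.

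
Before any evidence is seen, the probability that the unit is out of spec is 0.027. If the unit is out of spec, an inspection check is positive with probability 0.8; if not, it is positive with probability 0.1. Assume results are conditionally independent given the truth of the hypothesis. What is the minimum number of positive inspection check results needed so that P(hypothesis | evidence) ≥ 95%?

Prior odds: 0.027 ÷ 0.973 = 27/973.
Likelihood ratio of a positive = 0.8/0.1 = 8.
Target posterior odds = 0.95/0.05 = 19.
Require 8ⁿ ≥ 19 ÷ (27/973) = 18487/27.
8³ = 512 falls short of 18487/27 but 8⁴ = 4096 reaches it, so n = 4.

4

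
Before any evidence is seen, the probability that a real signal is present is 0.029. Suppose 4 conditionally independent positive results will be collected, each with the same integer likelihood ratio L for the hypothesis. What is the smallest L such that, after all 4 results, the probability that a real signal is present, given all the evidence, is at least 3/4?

Prior odds = 0.029/0.971 = 29/971.
Target odds = 0.75/0.25 = 3.
Need L⁴ ≥ 3 ÷ (29/971) = 2913/29.
3⁴ = 81 < 2913/29 ≤ 256 = 4⁴, so L = 4.

4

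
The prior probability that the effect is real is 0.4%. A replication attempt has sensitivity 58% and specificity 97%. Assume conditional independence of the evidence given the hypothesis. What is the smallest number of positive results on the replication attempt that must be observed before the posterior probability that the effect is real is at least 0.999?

Prior odds = 0.004/0.996 = 1/249.
False-positive rate = 1 − 0.97 = 0.03; likelihood ratio of a positive = 0.58/0.03 = 58/3.
Target posterior odds = 0.999/0.001 = 999.
Need (1/249) × (58/3)ⁿ ≥ 999, i.e. (58/3)ⁿ ≥ 248751.
(58/3)⁴ = 11316496/81 falls short of 248751 but (58/3)⁵ = 656356768/243 reaches it, so n = 5.

5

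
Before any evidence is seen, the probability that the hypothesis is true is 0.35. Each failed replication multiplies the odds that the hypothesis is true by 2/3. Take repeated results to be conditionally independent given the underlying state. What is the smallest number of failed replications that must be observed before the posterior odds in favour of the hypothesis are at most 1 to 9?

4

Prior odds: 0.35 ÷ 0.65 = 7/13.
Likelihood ratio per failed replication = 2/3.
Target odds = 1/9.
Need (7/13) × (2/3)ⁿ ≤ 1/9, i.e. (2/3)ⁿ ≤ 13/63.
(2/3)³ = 8/27 is still above 13/63 but (2/3)⁴ = 16/81 is at or below it, so n = 4.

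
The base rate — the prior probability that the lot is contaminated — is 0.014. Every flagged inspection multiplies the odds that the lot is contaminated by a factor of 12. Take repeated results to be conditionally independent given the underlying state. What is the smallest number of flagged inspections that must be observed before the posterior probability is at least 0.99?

Prior odds: 0.014 ÷ 0.986 = 7/493.
Likelihood ratio per flagged inspection = 12.
Target odds: 0.99 ÷ 0.01 = 99.
Need (7/493) × 12ⁿ ≥ 99, i.e. 12ⁿ ≥ 48807/7.
12³ = 1728 falls short of 48807/7 but 12⁴ = 20736 reaches it, so n = 4.

4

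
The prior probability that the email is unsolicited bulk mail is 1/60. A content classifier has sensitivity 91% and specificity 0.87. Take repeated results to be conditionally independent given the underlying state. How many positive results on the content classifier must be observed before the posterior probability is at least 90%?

4

Prior odds: (1/60) ÷ (59/60) = 1/59.
False-positive rate = 1 − 0.87 = 0.13; likelihood ratio of a positive = 0.91/0.13 = 7.
Target odds: 0.9 ÷ 0.1 = 9.
Need (1/59) × 7ⁿ ≥ 9, i.e. 7ⁿ ≥ 531.
7³ = 343 falls short of 531 but 7⁴ = 2401 reaches it, so n = 4.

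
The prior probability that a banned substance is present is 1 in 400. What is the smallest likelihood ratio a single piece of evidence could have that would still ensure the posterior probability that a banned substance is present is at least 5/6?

Prior odds = 0.0025/0.9975 = 1/399.
Target odds = (5/6)/(1/6) = 5.
Required Bayes factor = 5 ÷ (1/399) = 1995.

1995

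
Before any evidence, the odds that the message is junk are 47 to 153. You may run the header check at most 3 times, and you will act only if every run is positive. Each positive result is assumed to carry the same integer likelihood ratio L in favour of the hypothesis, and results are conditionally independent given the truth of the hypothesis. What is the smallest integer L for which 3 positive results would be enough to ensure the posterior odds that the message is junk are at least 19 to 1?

4

Prior odds = 47/153.
Target odds = 19.
Need L³ ≥ 19 ÷ (47/153) = 2907/47.
3³ = 27 < 2907/47 ≤ 64 = 4³, so L = 4.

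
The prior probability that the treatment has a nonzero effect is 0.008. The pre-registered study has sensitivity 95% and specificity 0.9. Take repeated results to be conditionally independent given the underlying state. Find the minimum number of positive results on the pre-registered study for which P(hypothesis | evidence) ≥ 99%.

Prior odds: 0.008 ÷ 0.992 = 1/124.
False-positive rate = 1 − 0.9 = 0.1; likelihood ratio of a positive = 0.95/0.1 = 9.5.
Target posterior odds = 0.99/0.01 = 99.
Need (1/124) × 9.5ⁿ ≥ 99, i.e. 9.5ⁿ ≥ 12276.
9.5⁴ = 8145.0625 falls short of 12276 but 9.5⁵ = 77378.09375 reaches it, so n = 5.

5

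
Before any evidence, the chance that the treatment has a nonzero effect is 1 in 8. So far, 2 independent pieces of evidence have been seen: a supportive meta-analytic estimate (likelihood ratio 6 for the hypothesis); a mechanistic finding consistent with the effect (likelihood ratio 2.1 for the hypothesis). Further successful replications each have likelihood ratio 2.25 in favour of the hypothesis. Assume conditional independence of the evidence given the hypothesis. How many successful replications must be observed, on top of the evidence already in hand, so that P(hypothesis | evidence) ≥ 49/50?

5

Prior odds = 0.125/0.875 = 1/7.
Combined Bayes factor of the evidence already in hand = 6 × 2.1 = 12.6.
Odds after that evidence = (1/7) × 12.6 = 1.8.
Target odds = 0.98/0.02 = 49.
Need 2.25ⁿ ≥ 49 ÷ 1.8 = 245/9.
2.25⁴ = 25.62890625 falls short of 245/9 but 2.25⁵ = 59049/1024 reaches it, so n = 5.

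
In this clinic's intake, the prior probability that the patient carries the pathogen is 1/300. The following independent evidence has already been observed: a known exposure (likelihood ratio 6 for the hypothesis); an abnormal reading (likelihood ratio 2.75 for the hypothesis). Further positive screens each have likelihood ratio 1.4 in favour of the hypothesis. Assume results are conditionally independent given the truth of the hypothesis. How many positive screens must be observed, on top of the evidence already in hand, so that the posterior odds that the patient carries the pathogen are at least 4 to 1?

Prior odds = (1/300)/(299/300) = 1/299.
Combined Bayes factor of the evidence already in hand = 6 × 2.75 = 16.5.
Odds after that evidence = (1/299) × 16.5 = 33/598.
Target odds = 4.
Need 1.4ⁿ ≥ 4 ÷ (33/598) = 2392/33.
1.4¹² ≈56.6939 falls short of 2392/33 but 1.4¹³ ≈79.3715 reaches it, so n = 13.

13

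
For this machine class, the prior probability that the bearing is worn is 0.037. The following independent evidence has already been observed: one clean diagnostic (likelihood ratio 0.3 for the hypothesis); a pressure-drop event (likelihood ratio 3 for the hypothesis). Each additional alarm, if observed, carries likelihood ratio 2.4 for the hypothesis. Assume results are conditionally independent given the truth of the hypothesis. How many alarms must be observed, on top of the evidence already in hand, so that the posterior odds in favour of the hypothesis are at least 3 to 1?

6

Prior odds = 0.037/0.963 = 37/963.
Combined Bayes factor of the evidence already in hand = 0.3 × 3 = 0.9.
Odds after that evidence = (37/963) × 0.9 = 37/1070.
Target odds = 3.
Need 2.4ⁿ ≥ 3 ÷ (37/1070) = 3210/37.
2.4⁵ = 79.62624 falls short of 3210/37 but 2.4⁶ = 2985984/15625 reaches it, so n = 6.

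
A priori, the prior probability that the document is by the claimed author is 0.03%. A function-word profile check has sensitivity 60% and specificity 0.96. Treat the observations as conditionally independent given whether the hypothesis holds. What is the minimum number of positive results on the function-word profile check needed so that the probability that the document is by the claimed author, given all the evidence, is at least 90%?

Prior odds = 0.0003/0.9997 = 3/9997.
False-positive rate = 1 − 0.96 = 0.04; likelihood ratio of a positive = 0.6/0.04 = 15.
Target posterior odds = 0.9/0.1 = 9.
Need (3/9997) × 15ⁿ ≥ 9, i.e. 15ⁿ ≥ 29991.
15³ = 3375 falls short of 29991 but 15⁴ = 50625 reaches it, so n = 4.

4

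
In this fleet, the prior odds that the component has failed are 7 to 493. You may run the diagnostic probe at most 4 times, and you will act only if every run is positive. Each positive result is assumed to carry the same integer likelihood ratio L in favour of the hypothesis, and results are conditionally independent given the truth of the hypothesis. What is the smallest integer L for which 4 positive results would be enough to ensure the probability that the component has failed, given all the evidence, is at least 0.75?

4

Prior odds = 7/493.
Target odds = 0.75/0.25 = 3.
Need L⁴ ≥ 3 ÷ (7/493) = 1479/7.
3⁴ = 81 < 1479/7 ≤ 256 = 4⁴, so L = 4.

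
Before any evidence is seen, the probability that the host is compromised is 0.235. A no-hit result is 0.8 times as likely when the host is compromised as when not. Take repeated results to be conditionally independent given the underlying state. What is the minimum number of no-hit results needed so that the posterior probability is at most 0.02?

13

Prior odds = 0.235/0.765 = 47/153.
Likelihood ratio per no-hit result = 0.8.
Target posterior odds = 0.02/0.98 = 1/49.
Require 0.8ⁿ ≤ 1/49 ÷ (47/153) = 153/2303.
0.8¹² = 16777216/244140625 is still above 153/2303 but 0.8¹³ ≈0.0549756 is at or below it, so n = 13.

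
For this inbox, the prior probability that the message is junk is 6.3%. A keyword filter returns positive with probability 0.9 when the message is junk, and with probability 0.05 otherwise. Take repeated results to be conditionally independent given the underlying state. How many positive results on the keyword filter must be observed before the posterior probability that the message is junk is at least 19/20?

Prior odds = 0.063/0.937 = 63/937.
Likelihood ratio of a positive result = 0.9/0.05 = 18.
Target odds: 0.95 ÷ 0.05 = 19.
Need (63/937) × 18ⁿ ≥ 19, i.e. 18ⁿ ≥ 17803/63.
18¹ = 18 falls short of 17803/63 but 18² = 324 reaches it, so n = 2.

2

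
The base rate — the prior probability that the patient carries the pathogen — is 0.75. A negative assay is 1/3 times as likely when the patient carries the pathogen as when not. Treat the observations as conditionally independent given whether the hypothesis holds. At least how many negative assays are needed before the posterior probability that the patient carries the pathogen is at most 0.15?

3

Prior odds = 0.75/0.25 = 3.
Likelihood ratio per negative assay = 1/3.
Target posterior odds = 0.15/0.85 = 3/17.
Require (1/3)ⁿ ≤ 3/17 ÷ 3 = 1/17.
(1/3)² = 1/9 is still above 1/17 but (1/3)³ = 1/27 is at or below it, so n = 3.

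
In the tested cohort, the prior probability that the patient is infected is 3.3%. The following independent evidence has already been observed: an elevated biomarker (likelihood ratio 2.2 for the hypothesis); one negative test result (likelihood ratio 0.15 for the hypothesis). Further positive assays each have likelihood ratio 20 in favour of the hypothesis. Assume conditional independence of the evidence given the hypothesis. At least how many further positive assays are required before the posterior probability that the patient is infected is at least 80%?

Prior odds = 0.033/0.967 = 33/967.
Combined Bayes factor of the evidence already in hand = 2.2 × 0.15 = 0.33.
Odds after that evidence = (33/967) × 0.33 = 1089/96700.
Target odds = 0.8/0.2 = 4.
Need 20ⁿ ≥ 4 ÷ (1089/96700) = 386800/1089.
20¹ = 20 falls short of 386800/1089 but 20² = 400 reaches it, so n = 2.

2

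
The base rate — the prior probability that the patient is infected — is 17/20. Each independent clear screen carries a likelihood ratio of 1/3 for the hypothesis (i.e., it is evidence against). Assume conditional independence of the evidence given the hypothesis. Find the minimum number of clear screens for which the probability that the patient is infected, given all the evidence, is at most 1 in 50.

6

Prior odds = 0.85/0.15 = 17/3.
Likelihood ratio per clear screen = 1/3.
Target odds: 0.02 ÷ 0.98 = 1/49.
Require (1/3)ⁿ ≤ 1/49 ÷ (17/3) = 3/833.
(1/3)⁵ = 1/243 is still above 3/833 but (1/3)⁶ = 1/729 is at or below it, so n = 6.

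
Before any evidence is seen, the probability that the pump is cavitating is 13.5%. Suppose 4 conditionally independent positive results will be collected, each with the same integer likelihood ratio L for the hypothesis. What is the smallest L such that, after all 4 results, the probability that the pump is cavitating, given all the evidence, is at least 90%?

Prior odds = 0.135/0.865 = 27/173.
Target odds = 0.9/0.1 = 9.
Need L⁴ ≥ 9 ÷ (27/173) = 173/3.
2⁴ = 16 < 173/3 ≤ 81 = 3⁴, so L = 3.

3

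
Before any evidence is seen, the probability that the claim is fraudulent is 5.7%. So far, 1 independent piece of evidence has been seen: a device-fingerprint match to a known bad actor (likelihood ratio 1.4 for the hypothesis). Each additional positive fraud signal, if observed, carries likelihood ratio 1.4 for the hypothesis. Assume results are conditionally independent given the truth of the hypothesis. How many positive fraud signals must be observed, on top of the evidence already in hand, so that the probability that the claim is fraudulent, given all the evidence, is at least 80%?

Prior odds = 0.057/0.943 = 57/943.
Bayes factor of the evidence already in hand = 1.4.
Odds after that evidence = (57/943) × 1.4 = 399/4715.
Target odds = 0.8/0.2 = 4.
Need 1.4ⁿ ≥ 4 ÷ (399/4715) = 18860/399.
1.4¹¹ ≈40.4957 falls short of 18860/399 but 1.4¹² ≈56.6939 reaches it, so n = 12.

12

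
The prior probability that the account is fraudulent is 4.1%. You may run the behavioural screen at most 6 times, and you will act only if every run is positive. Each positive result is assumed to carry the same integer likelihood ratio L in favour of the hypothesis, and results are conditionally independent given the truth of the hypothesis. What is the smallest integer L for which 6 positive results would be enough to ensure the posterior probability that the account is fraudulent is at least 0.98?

4

Prior odds = 0.041/0.959 = 41/959.
Target odds = 0.98/0.02 = 49.
Need L⁶ ≥ 49 ÷ (41/959) = 46991/41.
3⁶ = 729 < 46991/41 ≤ 4096 = 4⁶, so L = 4.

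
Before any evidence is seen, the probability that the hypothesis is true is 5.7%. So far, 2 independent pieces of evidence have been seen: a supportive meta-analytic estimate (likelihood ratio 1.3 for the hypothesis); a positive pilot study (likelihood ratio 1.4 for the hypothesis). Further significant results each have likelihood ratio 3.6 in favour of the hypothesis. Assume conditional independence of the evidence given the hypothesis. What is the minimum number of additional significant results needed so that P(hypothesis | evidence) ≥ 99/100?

Prior odds = 0.057/0.943 = 57/943.
Combined Bayes factor of the evidence already in hand = 1.3 × 1.4 = 1.82.
Odds after that evidence = (57/943) × 1.82 = 5187/47150.
Target odds = 0.99/0.01 = 99.
Need 3.6ⁿ ≥ 99 ÷ (5187/47150) = 1555950/1729.
3.6⁵ = 604.66176 falls short of 1555950/1729 but 3.6⁶ = 34012224/15625 reaches it, so n = 6.

6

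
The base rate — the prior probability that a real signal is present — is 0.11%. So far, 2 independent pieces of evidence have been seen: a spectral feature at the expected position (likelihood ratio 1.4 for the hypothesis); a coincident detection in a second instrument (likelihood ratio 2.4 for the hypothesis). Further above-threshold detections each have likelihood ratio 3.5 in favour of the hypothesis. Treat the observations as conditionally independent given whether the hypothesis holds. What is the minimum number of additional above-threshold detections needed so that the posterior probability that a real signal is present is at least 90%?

7

Prior odds = 0.0011/0.9989 = 11/9989.
Combined Bayes factor of the evidence already in hand = 1.4 × 2.4 = 3.36.
Odds after that evidence = (11/9989) × 3.36 = 132/35675.
Target odds = 0.9/0.1 = 9.
Need 3.5ⁿ ≥ 9 ÷ (132/35675) = 107025/44.
3.5⁶ = 1838.265625 falls short of 107025/44 but 3.5⁷ = 823543/128 reaches it, so n = 7.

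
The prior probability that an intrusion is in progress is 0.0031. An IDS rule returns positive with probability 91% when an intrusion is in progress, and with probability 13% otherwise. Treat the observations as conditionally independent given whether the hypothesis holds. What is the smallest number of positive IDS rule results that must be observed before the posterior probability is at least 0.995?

Prior odds = 0.0031/0.9969 = 31/9969.
Likelihood ratio of a positive result = 0.91/0.13 = 7.
Target posterior odds = 0.995/0.005 = 199.
Need (31/9969) × 7ⁿ ≥ 199, i.e. 7ⁿ ≥ 1983831/31.
7⁵ = 16807 falls short of 1983831/31 but 7⁶ = 117649 reaches it, so n = 6.

6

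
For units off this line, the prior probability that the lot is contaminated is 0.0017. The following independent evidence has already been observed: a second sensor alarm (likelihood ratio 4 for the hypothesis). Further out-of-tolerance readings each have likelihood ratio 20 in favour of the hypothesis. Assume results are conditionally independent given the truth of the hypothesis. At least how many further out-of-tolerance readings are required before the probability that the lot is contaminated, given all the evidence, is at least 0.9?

3

Prior odds = 0.0017/0.9983 = 17/9983.
Bayes factor of the evidence already in hand = 4.
Odds after that evidence = (17/9983) × 4 = 68/9983.
Target odds = 0.9/0.1 = 9.
Need 20ⁿ ≥ 9 ÷ (68/9983) = 89847/68.
20² = 400 falls short of 89847/68 but 20³ = 8000 reaches it, so n = 3.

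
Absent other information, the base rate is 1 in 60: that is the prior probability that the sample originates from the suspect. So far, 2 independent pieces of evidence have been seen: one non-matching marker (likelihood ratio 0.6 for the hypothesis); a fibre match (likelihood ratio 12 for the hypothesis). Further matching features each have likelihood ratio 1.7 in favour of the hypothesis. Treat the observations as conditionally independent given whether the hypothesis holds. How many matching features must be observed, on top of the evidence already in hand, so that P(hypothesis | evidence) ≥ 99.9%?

Prior odds = (1/60)/(59/60) = 1/59.
Combined Bayes factor of the evidence already in hand = 0.6 × 12 = 7.2.
Odds after that evidence = (1/59) × 7.2 = 36/295.
Target odds = 0.999/0.001 = 999.
Need 1.7ⁿ ≥ 999 ÷ (36/295) = 8186.25.
1.7¹⁶ ≈4866.12 falls short of 8186.25 but 1.7¹⁷ ≈8272.4 reaches it, so n = 17.

17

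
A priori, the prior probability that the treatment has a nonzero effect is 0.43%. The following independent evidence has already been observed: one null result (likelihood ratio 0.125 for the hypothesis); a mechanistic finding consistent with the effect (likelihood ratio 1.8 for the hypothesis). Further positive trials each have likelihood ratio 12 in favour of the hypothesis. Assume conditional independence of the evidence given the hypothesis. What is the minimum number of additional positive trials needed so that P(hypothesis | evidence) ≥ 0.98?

5

Prior odds = 0.0043/0.9957 = 43/9957.
Combined Bayes factor of the evidence already in hand = 0.125 × 1.8 = 0.225.
Odds after that evidence = (43/9957) × 0.225 = 129/132760.
Target odds = 0.98/0.02 = 49.
Need 12ⁿ ≥ 49 ÷ (129/132760) = 6505240/129.
12⁴ = 20736 falls short of 6505240/129 but 12⁵ = 248832 reaches it, so n = 5.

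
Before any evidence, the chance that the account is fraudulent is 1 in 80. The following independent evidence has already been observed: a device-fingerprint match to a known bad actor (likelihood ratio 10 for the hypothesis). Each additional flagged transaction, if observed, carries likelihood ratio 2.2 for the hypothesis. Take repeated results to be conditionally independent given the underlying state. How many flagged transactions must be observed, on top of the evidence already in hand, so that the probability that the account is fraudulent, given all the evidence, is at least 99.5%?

Prior odds = 0.0125/0.9875 = 1/79.
Bayes factor of the evidence already in hand = 10.
Odds after that evidence = (1/79) × 10 = 10/79.
Target odds = 0.995/0.005 = 199.
Need 2.2ⁿ ≥ 199 ÷ (10/79) = 1572.1.
2.2⁹ ≈1207.27 falls short of 1572.1 but 2.2¹⁰ ≈2655.99 reaches it, so n = 10.

10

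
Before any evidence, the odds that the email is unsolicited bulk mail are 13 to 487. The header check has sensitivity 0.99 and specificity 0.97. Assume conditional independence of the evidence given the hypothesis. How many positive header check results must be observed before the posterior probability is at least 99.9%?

4

Prior odds = 13/487.
False-positive rate = 1 − 0.97 = 0.03; likelihood ratio of a positive = 0.99/0.03 = 33.
Target posterior odds = 0.999/0.001 = 999.
Require 33ⁿ ≥ 999 ÷ (13/487) = 486513/13.
33³ = 35937 falls short of 486513/13 but 33⁴ = 1185921 reaches it, so n = 4.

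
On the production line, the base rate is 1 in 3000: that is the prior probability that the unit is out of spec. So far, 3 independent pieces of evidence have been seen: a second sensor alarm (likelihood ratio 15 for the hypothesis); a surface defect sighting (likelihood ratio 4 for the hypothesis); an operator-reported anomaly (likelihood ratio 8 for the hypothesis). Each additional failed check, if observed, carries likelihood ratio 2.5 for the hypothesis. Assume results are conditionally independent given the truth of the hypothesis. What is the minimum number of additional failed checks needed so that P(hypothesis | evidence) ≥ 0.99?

8

Prior odds = (1/3000)/(2999/3000) = 1/2999.
Combined Bayes factor of the evidence already in hand = 15 × 4 × 8 = 480.
Odds after that evidence = (1/2999) × 480 = 480/2999.
Target odds = 0.99/0.01 = 99.
Need 2.5ⁿ ≥ 99 ÷ (480/2999) = 618.54375.
2.5⁷ = 610.3515625 falls short of 618.54375 but 2.5⁸ = 390625/256 reaches it, so n = 8.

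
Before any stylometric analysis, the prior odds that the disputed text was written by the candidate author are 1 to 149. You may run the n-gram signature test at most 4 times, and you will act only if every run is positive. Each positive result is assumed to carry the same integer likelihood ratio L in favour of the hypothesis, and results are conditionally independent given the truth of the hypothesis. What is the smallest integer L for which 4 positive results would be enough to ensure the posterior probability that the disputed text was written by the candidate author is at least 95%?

Prior odds = 1/149.
Target odds = 0.95/0.05 = 19.
Need L⁴ ≥ 19 ÷ (1/149) = 2831.
7⁴ = 2401 < 2831 ≤ 4096 = 8⁴, so L = 8.

8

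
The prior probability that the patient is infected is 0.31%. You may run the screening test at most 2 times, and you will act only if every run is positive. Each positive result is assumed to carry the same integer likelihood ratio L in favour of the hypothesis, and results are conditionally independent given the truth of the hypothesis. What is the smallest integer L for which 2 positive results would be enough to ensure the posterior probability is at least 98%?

126

Prior odds = 0.0031/0.9969 = 31/9969.
Target odds = 0.98/0.02 = 49.
Need L² ≥ 49 ÷ (31/9969) = 488481/31.
125² = 15625 < 488481/31 ≤ 15876 = 126², so L = 126.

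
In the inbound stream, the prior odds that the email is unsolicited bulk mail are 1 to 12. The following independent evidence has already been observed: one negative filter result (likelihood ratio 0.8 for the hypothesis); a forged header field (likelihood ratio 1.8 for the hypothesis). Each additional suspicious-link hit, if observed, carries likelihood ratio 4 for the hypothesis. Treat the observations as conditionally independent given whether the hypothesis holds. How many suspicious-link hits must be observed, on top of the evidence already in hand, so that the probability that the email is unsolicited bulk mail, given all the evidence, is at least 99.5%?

Prior odds = 1/12.
Combined Bayes factor of the evidence already in hand = 0.8 × 1.8 = 1.44.
Odds after that evidence = (1/12) × 1.44 = 0.12.
Target odds = 0.995/0.005 = 199.
Need 4ⁿ ≥ 199 ÷ 0.12 = 4975/3.
4⁵ = 1024 falls short of 4975/3 but 4⁶ = 4096 reaches it, so n = 6.

6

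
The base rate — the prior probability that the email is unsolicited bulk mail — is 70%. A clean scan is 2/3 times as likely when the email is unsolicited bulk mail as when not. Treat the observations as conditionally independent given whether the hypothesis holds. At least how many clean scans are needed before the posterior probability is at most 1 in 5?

Prior odds = 0.7/0.3 = 7/3.
Likelihood ratio per clean scan = 2/3.
Target odds: 0.2 ÷ 0.8 = 0.25.
Require (2/3)ⁿ ≤ 0.25 ÷ (7/3) = 3/28.
(2/3)⁵ = 32/243 is still above 3/28 but (2/3)⁶ = 64/729 is at or below it, so n = 6.

6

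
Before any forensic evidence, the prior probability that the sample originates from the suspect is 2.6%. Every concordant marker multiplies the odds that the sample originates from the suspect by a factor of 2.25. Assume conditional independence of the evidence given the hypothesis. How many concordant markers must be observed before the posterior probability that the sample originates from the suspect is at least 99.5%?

11

Prior odds: 0.026 ÷ 0.974 = 13/487.
Likelihood ratio per concordant marker = 2.25.
Target odds: 0.995 ÷ 0.005 = 199.
Need (13/487) × 2.25ⁿ ≥ 199, i.e. 2.25ⁿ ≥ 96913/13.
2.25¹⁰ ≈3325.26 falls short of 96913/13 but 2.25¹¹ ≈7481.83 reaches it, so n = 11.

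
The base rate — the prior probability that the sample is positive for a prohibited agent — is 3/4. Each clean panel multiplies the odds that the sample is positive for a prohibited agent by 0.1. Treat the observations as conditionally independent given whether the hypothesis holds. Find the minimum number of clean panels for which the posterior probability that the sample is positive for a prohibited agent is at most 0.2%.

4

Prior odds = 0.75/0.25 = 3.
Likelihood ratio per clean panel = 0.1.
Target odds: 0.002 ÷ 0.998 = 1/499.
Require 0.1ⁿ ≤ 1/499 ÷ 3 = 1/1497.
0.1³ = 0.001 is still above 1/1497 but 0.1⁴ = 0.0001 is at or below it, so n = 4.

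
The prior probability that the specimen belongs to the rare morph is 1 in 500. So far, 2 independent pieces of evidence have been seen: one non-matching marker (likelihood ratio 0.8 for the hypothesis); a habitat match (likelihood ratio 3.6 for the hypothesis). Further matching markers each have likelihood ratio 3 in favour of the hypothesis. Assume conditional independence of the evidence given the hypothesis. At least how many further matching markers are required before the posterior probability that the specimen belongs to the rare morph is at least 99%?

Prior odds = 0.002/0.998 = 1/499.
Combined Bayes factor of the evidence already in hand = 0.8 × 3.6 = 2.88.
Odds after that evidence = (1/499) × 2.88 = 72/12475.
Target odds = 0.99/0.01 = 99.
Need 3ⁿ ≥ 99 ÷ (72/12475) = 17153.125.
3⁸ = 6561 falls short of 17153.125 but 3⁹ = 19683 reaches it, so n = 9.

9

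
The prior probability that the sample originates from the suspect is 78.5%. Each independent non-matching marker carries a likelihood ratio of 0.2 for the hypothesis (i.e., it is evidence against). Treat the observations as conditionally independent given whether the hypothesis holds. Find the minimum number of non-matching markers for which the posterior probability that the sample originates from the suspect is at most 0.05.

3

Prior odds: 0.785 ÷ 0.215 = 157/43.
Likelihood ratio per non-matching marker = 0.2.
Target odds: 0.05 ÷ 0.95 = 1/19.
Require 0.2ⁿ ≤ 1/19 ÷ (157/43) = 43/2983.
0.2² = 0.04 is still above 43/2983 but 0.2³ = 0.008 is at or below it, so n = 3.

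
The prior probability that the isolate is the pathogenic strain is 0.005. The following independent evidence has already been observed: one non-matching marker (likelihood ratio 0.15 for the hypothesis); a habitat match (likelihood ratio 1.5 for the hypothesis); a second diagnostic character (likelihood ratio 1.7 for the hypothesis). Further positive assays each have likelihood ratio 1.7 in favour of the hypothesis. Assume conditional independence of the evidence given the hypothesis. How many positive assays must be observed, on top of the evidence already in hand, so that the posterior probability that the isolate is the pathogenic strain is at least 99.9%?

Prior odds = 0.005/0.995 = 1/199.
Combined Bayes factor of the evidence already in hand = 0.15 × 1.5 × 1.7 = 0.3825.
Odds after that evidence = (1/199) × 0.3825 = 153/79600.
Target odds = 0.999/0.001 = 999.
Need 1.7ⁿ ≥ 999 ÷ (153/79600) = 8835600/17.
1.7²⁴ ≈339449 falls short of 8835600/17 but 1.7²⁵ ≈577063 reaches it, so n = 25.

25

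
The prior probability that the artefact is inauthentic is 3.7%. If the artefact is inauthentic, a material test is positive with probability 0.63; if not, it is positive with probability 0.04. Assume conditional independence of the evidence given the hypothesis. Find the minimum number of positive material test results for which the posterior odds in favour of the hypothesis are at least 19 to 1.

Prior odds = 0.037/0.963 = 37/963.
Likelihood ratio of a positive = 0.63/0.04 = 15.75.
Target odds = 19.
Require 15.75ⁿ ≥ 19 ÷ (37/963) = 18297/37.
15.75² = 248.0625 falls short of 18297/37 but 15.75³ = 3906.984375 reaches it, so n = 3.

3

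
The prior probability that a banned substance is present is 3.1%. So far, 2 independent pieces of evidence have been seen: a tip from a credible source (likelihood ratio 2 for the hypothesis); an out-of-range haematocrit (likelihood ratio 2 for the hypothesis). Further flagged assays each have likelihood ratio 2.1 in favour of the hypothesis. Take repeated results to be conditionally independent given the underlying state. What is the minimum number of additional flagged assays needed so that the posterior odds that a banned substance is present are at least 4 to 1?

Prior odds = 0.031/0.969 = 31/969.
Combined Bayes factor of the evidence already in hand = 2 × 2 = 4.
Odds after that evidence = (31/969) × 4 = 124/969.
Target odds = 4.
Need 2.1ⁿ ≥ 4 ÷ (124/969) = 969/31.
2.1⁴ = 19.4481 falls short of 969/31 but 2.1⁵ = 4084101/100000 reaches it, so n = 5.

5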